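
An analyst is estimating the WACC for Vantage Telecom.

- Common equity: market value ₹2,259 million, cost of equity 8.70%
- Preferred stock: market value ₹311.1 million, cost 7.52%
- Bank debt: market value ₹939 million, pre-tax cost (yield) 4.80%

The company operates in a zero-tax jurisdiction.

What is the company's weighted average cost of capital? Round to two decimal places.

7.55%

Total capital V = 2259 + 311.1 + 939 = 3509.1.
Equity: weight = 2259/3509.1 = 0.6438; cost = 8.7%.
Preferred: weight = 311.1/3509.1 = 0.0887; cost = 7.52%.
Bank debt: weight = 939/3509.1 = 0.2676; after-tax cost = 4.8% × (1 − 0%) = 4.8000%.
WACC = 0.6438 × 8.7000% + 0.0887 × 7.5200% + 0.2676 × 4.8000% = 7.5518%.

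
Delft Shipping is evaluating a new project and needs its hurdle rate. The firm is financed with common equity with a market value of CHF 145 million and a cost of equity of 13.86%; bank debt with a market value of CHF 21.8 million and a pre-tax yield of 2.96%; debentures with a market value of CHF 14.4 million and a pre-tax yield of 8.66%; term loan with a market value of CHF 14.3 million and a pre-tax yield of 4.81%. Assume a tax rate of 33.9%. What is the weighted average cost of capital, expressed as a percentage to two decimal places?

11.15%

Total capital V = 145 + 21.8 + 14.4 + 14.3 = 195.5.
Equity: weight = 145/195.5 = 0.7417; cost = 13.86%.
Bank debt: weight = 21.8/195.5 = 0.1115; after-tax cost = 2.96% × (1 − 33.9%) = 1.9566%.
Debentures: weight = 14.4/195.5 = 0.0737; after-tax cost = 8.66% × (1 − 33.9%) = 5.7243%.
Term loan: weight = 14.3/195.5 = 0.0731; after-tax cost = 4.81% × (1 − 33.9%) = 3.1794%.
WACC = 0.7417 × 13.8600% + 0.1115 × 1.9566% + 0.0737 × 5.7243% + 0.0731 × 3.1794% = 11.1522%.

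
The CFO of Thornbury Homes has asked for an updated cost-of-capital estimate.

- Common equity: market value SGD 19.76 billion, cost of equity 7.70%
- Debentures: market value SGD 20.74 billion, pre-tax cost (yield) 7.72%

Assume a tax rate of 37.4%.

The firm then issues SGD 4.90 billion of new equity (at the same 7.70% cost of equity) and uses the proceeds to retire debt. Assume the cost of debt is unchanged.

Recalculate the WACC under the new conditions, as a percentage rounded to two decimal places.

After the change:
Total capital V = 24.66 + 15.84 = 40.5.
Equity: weight = 24.66/40.5 = 0.6089; cost = 7.7%.
Debentures: weight = 15.84/40.5 = 0.3911; after-tax cost = 7.72% × (1 − 37.4%) = 4.8327%.
WACC = 0.6089 × 7.7000% + 0.3911 × 4.8327% = 6.5786%.

6.58%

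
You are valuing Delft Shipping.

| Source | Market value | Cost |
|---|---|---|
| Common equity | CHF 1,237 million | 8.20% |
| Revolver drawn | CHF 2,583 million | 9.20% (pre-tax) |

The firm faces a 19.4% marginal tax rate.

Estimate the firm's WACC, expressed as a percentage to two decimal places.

7.67%

Total capital V = 1237 + 2583 = 3820.
Equity: weight = 1237/3820 = 0.3238; cost = 8.2%.
Revolver drawn: weight = 2583/3820 = 0.6762; after-tax cost = 9.2% × (1 − 19.4%) = 7.4152%.
WACC = 0.3238 × 8.2000% + 0.6762 × 7.4152% = 7.6693%.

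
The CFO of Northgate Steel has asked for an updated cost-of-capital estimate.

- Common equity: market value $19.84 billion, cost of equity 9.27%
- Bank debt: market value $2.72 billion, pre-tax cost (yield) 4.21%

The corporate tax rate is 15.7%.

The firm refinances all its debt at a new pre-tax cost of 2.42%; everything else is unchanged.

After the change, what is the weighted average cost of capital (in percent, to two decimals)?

After the change:
Total capital V = 19.84 + 2.72 = 22.56.
Equity: weight = 19.84/22.56 = 0.8794; cost = 9.27%.
Bank debt: weight = 2.72/22.56 = 0.1206; after-tax cost = 2.42% × (1 − 15.7%) = 2.0401%.
WACC = 0.8794 × 9.2700% + 0.1206 × 2.0401% = 8.3983%.

8.40%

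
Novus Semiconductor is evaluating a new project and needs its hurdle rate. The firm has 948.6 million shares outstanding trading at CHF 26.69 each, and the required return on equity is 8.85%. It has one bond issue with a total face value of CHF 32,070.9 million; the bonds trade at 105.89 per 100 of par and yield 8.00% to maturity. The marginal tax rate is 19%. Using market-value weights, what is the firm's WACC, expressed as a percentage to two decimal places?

Market value of equity E = 26.69 × 948.6m = 25318.134m. Market value of debt D = 32070.9m × 105.89/100 = 33959.87601m.
Total capital V = 25318.134 + 33959.87601 = 59278.01001.
Equity: weight = 25318.134/59278.01001 = 0.4271; cost = 8.85%.
Bonds outstanding: weight = 33959.87601/59278.01001 = 0.5729; after-tax cost = 8% × (1 − 19%) = 6.4800%.
WACC = 0.4271 × 8.8500% + 0.5729 × 6.4800% = 7.4922%.

7.49%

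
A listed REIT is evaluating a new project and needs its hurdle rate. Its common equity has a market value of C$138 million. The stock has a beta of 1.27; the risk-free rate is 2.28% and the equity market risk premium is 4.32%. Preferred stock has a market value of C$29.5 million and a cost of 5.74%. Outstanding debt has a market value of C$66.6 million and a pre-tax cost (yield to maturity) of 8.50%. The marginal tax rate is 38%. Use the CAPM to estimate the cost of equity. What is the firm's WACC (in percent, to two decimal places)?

Cost of equity via CAPM: Re = 2.28% + 1.27 × 4.32% = 7.7664%.
Total capital V = 138 + 29.5 + 66.6 = 234.1.
Equity: weight = 138/234.1 = 0.5895; cost = 7.7664%.
Preferred: weight = 29.5/234.1 = 0.1260; cost = 5.74%.
Debt: weight = 66.6/234.1 = 0.2845; after-tax cost = 8.5% × (1 − 38%) = 5.2700%.
WACC = 0.5895 × 7.7664% + 0.1260 × 5.7400% + 0.2845 × 5.2700% = 6.8008%.

6.80%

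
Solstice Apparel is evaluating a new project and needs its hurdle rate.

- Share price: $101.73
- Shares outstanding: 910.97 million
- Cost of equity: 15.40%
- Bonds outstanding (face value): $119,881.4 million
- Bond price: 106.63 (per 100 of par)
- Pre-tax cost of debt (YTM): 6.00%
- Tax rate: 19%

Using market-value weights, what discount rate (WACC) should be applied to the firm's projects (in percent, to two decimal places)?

Market value of equity E = 101.73 × 910.97m = 92672.9781m. Market value of debt D = 119881.4m × 106.63/100 = 127829.53682m.
Total capital V = 92672.9781 + 127829.53682 = 220502.51492.
Equity: weight = 92672.9781/220502.51492 = 0.4203; cost = 15.4%.
Bonds outstanding: weight = 127829.53682/220502.51492 = 0.5797; after-tax cost = 6% × (1 − 19%) = 4.8600%.
WACC = 0.4203 × 15.4000% + 0.5797 × 4.8600% = 9.2898%.

9.29%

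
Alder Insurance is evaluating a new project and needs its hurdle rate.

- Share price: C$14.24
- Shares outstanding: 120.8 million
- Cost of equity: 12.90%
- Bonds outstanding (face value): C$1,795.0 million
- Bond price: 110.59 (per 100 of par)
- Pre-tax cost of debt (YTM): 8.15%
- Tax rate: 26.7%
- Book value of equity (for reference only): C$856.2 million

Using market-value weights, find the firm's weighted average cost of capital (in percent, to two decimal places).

9.19%

Market value of equity E = 14.24 × 120.8m = 1720.192m. Market value of debt D = 1795m × 110.59/100 = 1985.0905m.
Total capital V = 1720.192 + 1985.0905 = 3705.2825.
Equity: weight = 1720.192/3705.2825 = 0.4643; cost = 12.9%.
Bonds outstanding: weight = 1985.0905/3705.2825 = 0.5357; after-tax cost = 8.15% × (1 − 26.7%) = 5.9740%.
WACC = 0.4643 × 12.9000% + 0.5357 × 5.9740% = 9.1894%.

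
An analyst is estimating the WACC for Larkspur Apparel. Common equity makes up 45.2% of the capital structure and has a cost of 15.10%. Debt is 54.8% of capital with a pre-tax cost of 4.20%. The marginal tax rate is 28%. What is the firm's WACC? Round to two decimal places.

After-tax cost of debt = 4.2% × (1 − 28%) = 3.0240%.
WACC = 0.452 × 15.1000% + 0.548 × 3.0240% = 8.4824%.

8.48%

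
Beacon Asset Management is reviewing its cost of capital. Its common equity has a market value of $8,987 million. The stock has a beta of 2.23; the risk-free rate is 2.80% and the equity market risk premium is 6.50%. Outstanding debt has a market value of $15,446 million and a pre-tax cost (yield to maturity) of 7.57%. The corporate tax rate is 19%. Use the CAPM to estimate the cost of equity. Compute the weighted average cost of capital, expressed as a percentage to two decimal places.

10.24%

Cost of equity via CAPM: Re = 2.8% + 2.23 × 6.5% = 17.2950%.
Total capital V = 8987 + 15446 = 24433.
Equity: weight = 8987/24433 = 0.3678; cost = 17.295%.
Debt: weight = 15446/24433 = 0.6322; after-tax cost = 7.57% × (1 − 19%) = 6.1317%.
WACC = 0.3678 × 17.2950% + 0.6322 × 6.1317% = 10.2378%.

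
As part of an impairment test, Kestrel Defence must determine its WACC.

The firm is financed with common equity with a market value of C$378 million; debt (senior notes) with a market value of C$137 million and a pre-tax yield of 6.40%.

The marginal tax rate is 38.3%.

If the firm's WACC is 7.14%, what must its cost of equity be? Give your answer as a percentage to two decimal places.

Total capital V = 378 + 137 = 515.
Equity weight = 378/515 = 0.7340.
Senior notes weight = 137/515 = 0.2660.
Debt contribution = 0.2660 × 6.4% × (1 − 38.3%) = 1.0505%.
Required equity contribution = 7.14% − 1.0505% = 6.0895%.
Re = 6.0895% / 0.7340 = 8.2966%.

8.30%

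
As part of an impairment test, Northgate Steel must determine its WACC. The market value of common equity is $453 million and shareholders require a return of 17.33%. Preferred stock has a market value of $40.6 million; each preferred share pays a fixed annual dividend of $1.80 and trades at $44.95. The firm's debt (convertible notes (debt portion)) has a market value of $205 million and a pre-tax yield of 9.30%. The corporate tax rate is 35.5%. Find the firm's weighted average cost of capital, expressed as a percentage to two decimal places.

13.23%

Cost of preferred: Rp = 1.8 / 44.95 = 4.0044%.
Total capital V = 453 + 40.6 + 205 = 698.6.
Equity: weight = 453/698.6 = 0.6484; cost = 17.33%.
Preferred: weight = 40.6/698.6 = 0.0581; cost = 4.0044%.
Convertible notes (debt portion): weight = 205/698.6 = 0.2934; after-tax cost = 9.3% × (1 − 35.5%) = 5.9985%.
WACC = 0.6484 × 17.3300% + 0.0581 × 4.0044% + 0.2934 × 5.9985% = 13.2304%.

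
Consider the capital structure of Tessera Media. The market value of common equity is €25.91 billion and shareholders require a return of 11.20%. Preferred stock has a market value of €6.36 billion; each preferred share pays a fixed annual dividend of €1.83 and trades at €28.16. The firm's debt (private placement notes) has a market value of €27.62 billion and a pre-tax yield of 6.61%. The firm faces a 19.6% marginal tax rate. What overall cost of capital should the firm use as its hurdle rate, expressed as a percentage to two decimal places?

Cost of preferred: Rp = 1.83 / 28.16 = 6.4986%.
Total capital V = 25.91 + 6.36 + 27.62 = 59.89.
Equity: weight = 25.91/59.89 = 0.4326; cost = 11.2%.
Preferred: weight = 6.36/59.89 = 0.1062; cost = 6.4986%.
Private placement notes: weight = 27.62/59.89 = 0.4612; after-tax cost = 6.61% × (1 − 19.6%) = 5.3144%.
WACC = 0.4326 × 11.2000% + 0.1062 × 6.4986% + 0.4612 × 5.3144% = 7.9864%.

7.99%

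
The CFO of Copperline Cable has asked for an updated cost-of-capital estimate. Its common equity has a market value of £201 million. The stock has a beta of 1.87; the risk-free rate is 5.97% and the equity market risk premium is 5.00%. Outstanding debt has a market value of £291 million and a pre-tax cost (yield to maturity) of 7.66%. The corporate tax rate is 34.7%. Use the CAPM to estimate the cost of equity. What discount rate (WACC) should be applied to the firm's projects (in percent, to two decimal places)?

Cost of equity via CAPM: Re = 5.97% + 1.87 × 5.0% = 15.3200%.
Total capital V = 201 + 291 = 492.
Equity: weight = 201/492 = 0.4085; cost = 15.32%.
Debt: weight = 291/492 = 0.5915; after-tax cost = 7.66% × (1 − 34.7%) = 5.0020%.
WACC = 0.4085 × 15.3200% + 0.5915 × 5.0020% = 9.2173%.

9.22%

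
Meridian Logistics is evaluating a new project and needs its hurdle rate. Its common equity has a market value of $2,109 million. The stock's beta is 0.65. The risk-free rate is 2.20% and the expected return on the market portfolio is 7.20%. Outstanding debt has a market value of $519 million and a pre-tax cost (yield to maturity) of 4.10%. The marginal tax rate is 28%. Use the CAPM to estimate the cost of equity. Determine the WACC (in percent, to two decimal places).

Market risk premium = 7.2% − 2.2% = 5.0%.
Cost of equity via CAPM: Re = 2.2% + 0.65 × 5.0% = 5.4500%.
Total capital V = 2109 + 519 = 2628.
Equity: weight = 2109/2628 = 0.8025; cost = 5.45%.
Debt: weight = 519/2628 = 0.1975; after-tax cost = 4.1% × (1 − 28%) = 2.9520%.
WACC = 0.8025 × 5.4500% + 0.1975 × 2.9520% = 4.9567%.

4.96%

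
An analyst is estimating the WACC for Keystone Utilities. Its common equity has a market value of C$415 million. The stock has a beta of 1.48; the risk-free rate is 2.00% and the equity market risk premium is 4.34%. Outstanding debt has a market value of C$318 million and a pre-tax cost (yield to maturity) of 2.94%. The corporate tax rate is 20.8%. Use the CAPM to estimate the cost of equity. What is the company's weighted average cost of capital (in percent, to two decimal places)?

5.78%

Cost of equity via CAPM: Re = 2.0% + 1.48 × 4.34% = 8.4232%.
Total capital V = 415 + 318 = 733.
Equity: weight = 415/733 = 0.5662; cost = 8.4232%.
Debt: weight = 318/733 = 0.4338; after-tax cost = 2.94% × (1 − 20.8%) = 2.3285%.
WACC = 0.5662 × 8.4232% + 0.4338 × 2.3285% = 5.7791%.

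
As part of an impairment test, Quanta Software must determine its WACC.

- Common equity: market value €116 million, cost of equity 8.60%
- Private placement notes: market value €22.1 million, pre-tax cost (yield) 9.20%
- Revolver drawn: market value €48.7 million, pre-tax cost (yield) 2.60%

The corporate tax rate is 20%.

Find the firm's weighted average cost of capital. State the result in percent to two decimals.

Total capital V = 116 + 22.1 + 48.7 = 186.8.
Equity: weight = 116/186.8 = 0.6210; cost = 8.6%.
Private placement notes: weight = 22.1/186.8 = 0.1183; after-tax cost = 9.2% × (1 − 20%) = 7.3600%.
Revolver drawn: weight = 48.7/186.8 = 0.2607; after-tax cost = 2.6% × (1 − 20%) = 2.0800%.
WACC = 0.6210 × 8.6000% + 0.1183 × 7.3600% + 0.2607 × 2.0800% = 6.7535%.

6.75%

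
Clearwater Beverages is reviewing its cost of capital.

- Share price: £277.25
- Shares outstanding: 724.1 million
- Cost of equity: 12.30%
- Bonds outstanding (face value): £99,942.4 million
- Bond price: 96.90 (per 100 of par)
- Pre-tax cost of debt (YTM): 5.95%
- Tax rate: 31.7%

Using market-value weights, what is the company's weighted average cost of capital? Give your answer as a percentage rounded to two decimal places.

9.62%

Market value of equity E = 277.25 × 724.1m = 200756.725m. Market value of debt D = 99942.4m × 96.9/100 = 96844.1856m.
Total capital V = 200756.725 + 96844.1856 = 297600.9106.
Equity: weight = 200756.725/297600.9106 = 0.6746; cost = 12.3%.
Bonds outstanding: weight = 96844.1856/297600.9106 = 0.3254; after-tax cost = 5.95% × (1 − 31.7%) = 4.0639%.
WACC = 0.6746 × 12.3000% + 0.3254 × 4.0639% = 9.6198%.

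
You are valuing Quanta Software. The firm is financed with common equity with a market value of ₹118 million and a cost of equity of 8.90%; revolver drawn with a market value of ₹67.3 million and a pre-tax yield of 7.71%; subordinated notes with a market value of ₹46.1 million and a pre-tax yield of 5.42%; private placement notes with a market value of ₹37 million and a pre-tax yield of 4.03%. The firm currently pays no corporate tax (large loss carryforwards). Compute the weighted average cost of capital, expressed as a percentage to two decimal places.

7.33%

Total capital V = 118 + 67.3 + 46.1 + 37 = 268.4.
Equity: weight = 118/268.4 = 0.4396; cost = 8.9%.
Revolver drawn: weight = 67.3/268.4 = 0.2507; after-tax cost = 7.71% × (1 − 0%) = 7.7100%.
Subordinated notes: weight = 46.1/268.4 = 0.1718; after-tax cost = 5.42% × (1 − 0%) = 5.4200%.
Private placement notes: weight = 37/268.4 = 0.1379; after-tax cost = 4.03% × (1 − 0%) = 4.0300%.
WACC = 0.4396 × 8.9000% + 0.2507 × 7.7100% + 0.1718 × 5.4200% + 0.1379 × 4.0300% = 7.3325%.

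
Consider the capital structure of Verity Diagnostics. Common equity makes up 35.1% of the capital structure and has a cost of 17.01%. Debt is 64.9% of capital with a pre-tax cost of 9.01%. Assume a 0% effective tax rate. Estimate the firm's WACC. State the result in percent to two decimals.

11.82%

After-tax cost of debt = 9.01% × (1 − 0%) = 9.0100%.
WACC = 0.351 × 17.0100% + 0.649 × 9.0100% = 11.8180%.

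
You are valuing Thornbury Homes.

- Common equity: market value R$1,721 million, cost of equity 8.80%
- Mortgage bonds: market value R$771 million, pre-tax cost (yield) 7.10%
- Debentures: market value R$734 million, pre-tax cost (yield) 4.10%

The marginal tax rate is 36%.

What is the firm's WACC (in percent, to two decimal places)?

6.38%

Total capital V = 1721 + 771 + 734 = 3226.
Equity: weight = 1721/3226 = 0.5335; cost = 8.8%.
Mortgage bonds: weight = 771/3226 = 0.2390; after-tax cost = 7.1% × (1 − 36%) = 4.5440%.
Debentures: weight = 734/3226 = 0.2275; after-tax cost = 4.1% × (1 − 36%) = 2.6240%.
WACC = 0.5335 × 8.8000% + 0.2390 × 4.5440% + 0.2275 × 2.6240% = 6.3776%.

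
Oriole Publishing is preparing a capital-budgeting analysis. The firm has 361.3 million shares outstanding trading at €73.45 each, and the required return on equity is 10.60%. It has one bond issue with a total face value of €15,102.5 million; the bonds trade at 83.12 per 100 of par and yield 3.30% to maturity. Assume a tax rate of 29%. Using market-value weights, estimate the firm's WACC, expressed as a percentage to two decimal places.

7.95%

Market value of equity E = 73.45 × 361.3m = 26537.485m. Market value of debt D = 15102.5m × 83.12/100 = 12553.198m.
Total capital V = 26537.485 + 12553.198 = 39090.683.
Equity: weight = 26537.485/39090.683 = 0.6789; cost = 10.6%.
Bonds outstanding: weight = 12553.198/39090.683 = 0.3211; after-tax cost = 3.3% × (1 − 29%) = 2.3430%.
WACC = 0.6789 × 10.6000% + 0.3211 × 2.3430% = 7.9484%.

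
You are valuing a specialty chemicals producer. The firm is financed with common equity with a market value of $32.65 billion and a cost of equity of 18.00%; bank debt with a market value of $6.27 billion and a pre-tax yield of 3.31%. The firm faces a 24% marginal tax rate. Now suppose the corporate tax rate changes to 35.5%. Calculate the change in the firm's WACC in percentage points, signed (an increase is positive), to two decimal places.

Current WACC:
Total capital V = 32.65 + 6.27 = 38.92.
Equity: weight = 32.65/38.92 = 0.8389; cost = 18%.
Bank debt: weight = 6.27/38.92 = 0.1611; after-tax cost = 3.31% × (1 − 24%) = 2.5156%.
WACC = 0.8389 × 18.0000% + 0.1611 × 2.5156% = 15.5055%.
After the change:
Total capital V = 32.65 + 6.27 = 38.92.
Equity: weight = 32.65/38.92 = 0.8389; cost = 18%.
Bank debt: weight = 6.27/38.92 = 0.1611; after-tax cost = 3.31% × (1 − 35.5%) = 2.1349%.
WACC = 0.8389 × 18.0000% + 0.1611 × 2.1349% = 15.4441%.
Change in WACC = 15.4441% − 15.5055% = -0.0613 pp.

-0.06 pp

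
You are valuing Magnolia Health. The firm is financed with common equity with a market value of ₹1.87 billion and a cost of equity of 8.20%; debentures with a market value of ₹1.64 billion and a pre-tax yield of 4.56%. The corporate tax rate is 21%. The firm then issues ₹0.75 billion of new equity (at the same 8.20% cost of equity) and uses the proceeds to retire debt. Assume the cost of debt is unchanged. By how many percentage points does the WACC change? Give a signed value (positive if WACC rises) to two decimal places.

+0.98 pp

Current WACC:
Total capital V = 1.87 + 1.64 = 3.51.
Equity: weight = 1.87/3.51 = 0.5328; cost = 8.2%.
Debentures: weight = 1.64/3.51 = 0.4672; after-tax cost = 4.56% × (1 − 21%) = 3.6024%.
WACC = 0.5328 × 8.2000% + 0.4672 × 3.6024% = 6.0518%.
After the change:
Total capital V = 2.62 + 0.89 = 3.51.
Equity: weight = 2.62/3.51 = 0.7464; cost = 8.2%.
Debentures: weight = 0.89/3.51 = 0.2536; after-tax cost = 4.56% × (1 − 21%) = 3.6024%.
WACC = 0.7464 × 8.2000% + 0.2536 × 3.6024% = 7.0342%.
Change in WACC = 7.0342% − 6.0518% = 0.9824 pp.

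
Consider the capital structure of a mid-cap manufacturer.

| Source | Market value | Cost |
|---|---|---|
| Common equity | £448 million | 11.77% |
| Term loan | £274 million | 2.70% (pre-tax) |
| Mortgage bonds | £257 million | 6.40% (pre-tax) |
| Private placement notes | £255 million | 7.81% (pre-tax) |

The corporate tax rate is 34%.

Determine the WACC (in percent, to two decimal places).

Total capital V = 448 + 274 + 257 + 255 = 1234.
Equity: weight = 448/1234 = 0.3630; cost = 11.77%.
Term loan: weight = 274/1234 = 0.2220; after-tax cost = 2.7% × (1 − 34%) = 1.7820%.
Mortgage bonds: weight = 257/1234 = 0.2083; after-tax cost = 6.4% × (1 − 34%) = 4.2240%.
Private placement notes: weight = 255/1234 = 0.2066; after-tax cost = 7.81% × (1 − 34%) = 5.1546%.
WACC = 0.3630 × 11.7700% + 0.2220 × 1.7820% + 0.2083 × 4.2240% + 0.2066 × 5.1546% = 6.6136%.

6.61%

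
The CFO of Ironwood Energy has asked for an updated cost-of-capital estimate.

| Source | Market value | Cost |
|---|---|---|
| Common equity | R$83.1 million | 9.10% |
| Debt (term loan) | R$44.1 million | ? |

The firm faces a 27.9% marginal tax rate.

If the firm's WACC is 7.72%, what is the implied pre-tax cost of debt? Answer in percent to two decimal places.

Total capital V = 83.1 + 44.1 = 127.2.
Equity weight = 83.1/127.2 = 0.6533.
Term loan weight = 44.1/127.2 = 0.3467.
Equity contribution = 0.6533 × 9.1% = 5.9450%.
Remaining for debt = 7.72% − 5.9450% = 1.7750%.
Rd × (1 − 27.9%) × 0.3467 = 1.7750%  ⇒  Rd = 7.1007%.

7.10%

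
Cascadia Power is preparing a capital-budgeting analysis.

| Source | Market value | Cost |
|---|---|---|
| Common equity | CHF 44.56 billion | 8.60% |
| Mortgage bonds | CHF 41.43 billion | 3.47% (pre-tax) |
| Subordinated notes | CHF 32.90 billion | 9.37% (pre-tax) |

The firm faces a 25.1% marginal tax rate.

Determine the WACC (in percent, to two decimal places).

6.07%

Total capital V = 44.56 + 41.43 + 32.9 = 118.89.
Equity: weight = 44.56/118.89 = 0.3748; cost = 8.6%.
Mortgage bonds: weight = 41.43/118.89 = 0.3485; after-tax cost = 3.47% × (1 − 25.1%) = 2.5990%.
Subordinated notes: weight = 32.9/118.89 = 0.2767; after-tax cost = 9.37% × (1 − 25.1%) = 7.0181%.
WACC = 0.3748 × 8.6000% + 0.3485 × 2.5990% + 0.2767 × 7.0181% = 6.0711%.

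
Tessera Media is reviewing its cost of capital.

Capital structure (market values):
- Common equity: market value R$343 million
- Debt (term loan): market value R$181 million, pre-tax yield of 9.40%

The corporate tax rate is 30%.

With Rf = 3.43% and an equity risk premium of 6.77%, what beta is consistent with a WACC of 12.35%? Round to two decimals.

1.77

Total capital V = 343 + 181 = 524.
Equity weight = 343/524 = 0.6546.
Term loan weight = 181/524 = 0.3454.
Debt contribution = 0.3454 × 9.4% × (1 − 30%) = 2.2729%.
Required equity contribution = 12.35% − 2.2729% = 10.0771%  ⇒  Re = 15.3948%.
CAPM: 15.3948% = 3.43% + β × 6.77%  ⇒  β = 1.7673.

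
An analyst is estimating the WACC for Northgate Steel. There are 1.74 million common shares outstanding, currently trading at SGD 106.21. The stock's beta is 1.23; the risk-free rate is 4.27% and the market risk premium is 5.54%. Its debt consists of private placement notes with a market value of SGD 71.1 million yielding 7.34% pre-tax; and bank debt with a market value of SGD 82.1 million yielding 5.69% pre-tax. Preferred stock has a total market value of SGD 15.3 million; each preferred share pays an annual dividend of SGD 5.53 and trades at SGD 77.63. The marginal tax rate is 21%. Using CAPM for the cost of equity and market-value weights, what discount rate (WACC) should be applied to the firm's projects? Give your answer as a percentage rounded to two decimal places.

8.32%

Cost of equity via CAPM: Re = 4.27% + 1.23 × 5.54% = 11.0842%.
Cost of preferred: Rp = 5.53 / 77.63 = 7.1235%.
Market value of equity E = 106.21 × 1.74m = 184.8054m.
Total capital V = 184.8054 + 15.3 + 71.1 + 82.1 = 353.3054.
Equity: weight = 184.8054/353.3054 = 0.5231; cost = 11.0842%.
Preferred: weight = 15.3/353.3054 = 0.0433; cost = 7.1235%.
Private placement notes: weight = 71.1/353.3054 = 0.2012; after-tax cost = 7.34% × (1 − 21%) = 5.7986%.
Bank debt: weight = 82.1/353.3054 = 0.2324; after-tax cost = 5.69% × (1 − 21%) = 4.4951%.
WACC = 0.5231 × 11.0842% + 0.0433 × 7.1235% + 0.2012 × 5.7986% + 0.2324 × 4.4951% = 8.3178%.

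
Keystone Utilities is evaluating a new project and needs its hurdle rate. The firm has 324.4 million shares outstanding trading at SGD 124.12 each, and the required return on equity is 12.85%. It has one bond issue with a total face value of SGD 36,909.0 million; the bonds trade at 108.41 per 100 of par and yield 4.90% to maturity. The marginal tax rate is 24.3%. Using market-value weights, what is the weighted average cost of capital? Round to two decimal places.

8.29%

Market value of equity E = 124.12 × 324.4m = 40264.528m. Market value of debt D = 36909m × 108.41/100 = 40013.0469m.
Total capital V = 40264.528 + 40013.0469 = 80277.5749.
Equity: weight = 40264.528/80277.5749 = 0.5016; cost = 12.85%.
Bonds outstanding: weight = 40013.0469/80277.5749 = 0.4984; after-tax cost = 4.9% × (1 − 24.3%) = 3.7093%.
WACC = 0.5016 × 12.8500% + 0.4984 × 3.7093% = 8.2940%.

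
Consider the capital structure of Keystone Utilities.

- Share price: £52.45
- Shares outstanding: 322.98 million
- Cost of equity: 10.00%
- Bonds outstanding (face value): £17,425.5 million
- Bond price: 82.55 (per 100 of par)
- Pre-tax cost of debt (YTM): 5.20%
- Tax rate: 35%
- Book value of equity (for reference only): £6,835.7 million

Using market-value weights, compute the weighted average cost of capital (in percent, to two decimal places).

6.96%

Market value of equity E = 52.45 × 322.98m = 16940.301m. Market value of debt D = 17425.5m × 82.55/100 = 14384.75025m.
Total capital V = 16940.301 + 14384.75025 = 31325.05125.
Equity: weight = 16940.301/31325.05125 = 0.5408; cost = 10%.
Bonds outstanding: weight = 14384.75025/31325.05125 = 0.4592; after-tax cost = 5.2% × (1 − 35%) = 3.3800%.
WACC = 0.5408 × 10.0000% + 0.4592 × 3.3800% = 6.9600%.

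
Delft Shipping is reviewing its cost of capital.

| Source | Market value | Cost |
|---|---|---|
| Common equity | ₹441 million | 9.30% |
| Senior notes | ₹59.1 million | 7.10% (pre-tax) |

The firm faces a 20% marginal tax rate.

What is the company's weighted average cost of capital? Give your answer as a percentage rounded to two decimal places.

Total capital V = 441 + 59.1 = 500.1.
Equity: weight = 441/500.1 = 0.8818; cost = 9.3%.
Senior notes: weight = 59.1/500.1 = 0.1182; after-tax cost = 7.1% × (1 − 20%) = 5.6800%.
WACC = 0.8818 × 9.3000% + 0.1182 × 5.6800% = 8.8722%.

8.87%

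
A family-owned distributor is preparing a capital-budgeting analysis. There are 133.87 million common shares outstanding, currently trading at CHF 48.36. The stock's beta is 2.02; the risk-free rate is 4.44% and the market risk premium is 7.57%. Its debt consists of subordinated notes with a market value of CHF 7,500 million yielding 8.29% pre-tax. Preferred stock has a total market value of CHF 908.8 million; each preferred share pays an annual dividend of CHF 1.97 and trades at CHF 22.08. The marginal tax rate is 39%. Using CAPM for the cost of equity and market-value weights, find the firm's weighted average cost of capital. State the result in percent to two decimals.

Cost of equity via CAPM: Re = 4.44% + 2.02 × 7.57% = 19.7314%.
Cost of preferred: Rp = 1.97 / 22.08 = 8.9221%.
Market value of equity E = 48.36 × 133.87m = 6473.9532m.
Total capital V = 6473.9532 + 908.8 + 7500 = 14882.7532.
Equity: weight = 6473.9532/14882.7532 = 0.4350; cost = 19.7314%.
Preferred: weight = 908.8/14882.7532 = 0.0611; cost = 8.9221%.
Subordinated notes: weight = 7500/14882.7532 = 0.5039; after-tax cost = 8.29% × (1 − 39%) = 5.0569%.
WACC = 0.4350 × 19.7314% + 0.0611 × 8.9221% + 0.5039 × 5.0569% = 11.6763%.

11.68%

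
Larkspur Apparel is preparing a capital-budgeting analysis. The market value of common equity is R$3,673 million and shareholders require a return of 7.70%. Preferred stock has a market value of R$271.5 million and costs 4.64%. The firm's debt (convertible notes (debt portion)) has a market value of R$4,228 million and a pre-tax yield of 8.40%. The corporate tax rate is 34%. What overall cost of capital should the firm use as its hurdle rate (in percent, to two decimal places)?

Total capital V = 3673 + 271.5 + 4228 = 8172.5.
Equity: weight = 3673/8172.5 = 0.4494; cost = 7.7%.
Preferred: weight = 271.5/8172.5 = 0.0332; cost = 4.64%.
Convertible notes (debt portion): weight = 4228/8172.5 = 0.5173; after-tax cost = 8.4% × (1 − 34%) = 5.5440%.
WACC = 0.4494 × 7.7000% + 0.0332 × 4.6400% + 0.5173 × 5.5440% = 6.4829%.

6.48%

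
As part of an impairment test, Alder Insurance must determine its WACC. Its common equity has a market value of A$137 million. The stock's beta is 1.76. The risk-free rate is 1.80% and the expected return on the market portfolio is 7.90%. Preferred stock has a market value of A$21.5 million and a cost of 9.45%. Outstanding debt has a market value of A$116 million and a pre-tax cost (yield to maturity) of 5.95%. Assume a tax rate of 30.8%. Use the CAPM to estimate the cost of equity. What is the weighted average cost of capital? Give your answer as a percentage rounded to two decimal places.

Market risk premium = 7.9% − 1.8% = 6.1%.
Cost of equity via CAPM: Re = 1.8% + 1.76 × 6.1% = 12.5360%.
Total capital V = 137 + 21.5 + 116 = 274.5.
Equity: weight = 137/274.5 = 0.4991; cost = 12.536%.
Preferred: weight = 21.5/274.5 = 0.0783; cost = 9.45%.
Debt: weight = 116/274.5 = 0.4226; after-tax cost = 5.95% × (1 − 30.8%) = 4.1174%.
WACC = 0.4991 × 12.5360% + 0.0783 × 9.4500% + 0.4226 × 4.1174% = 8.7367%.

8.74%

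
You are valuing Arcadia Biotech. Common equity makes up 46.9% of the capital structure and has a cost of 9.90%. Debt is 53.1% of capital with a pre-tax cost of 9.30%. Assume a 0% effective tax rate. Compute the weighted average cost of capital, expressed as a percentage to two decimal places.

After-tax cost of debt = 9.3% × (1 − 0%) = 9.3000%.
WACC = 0.469 × 9.9000% + 0.531 × 9.3000% = 9.5814%.

9.58%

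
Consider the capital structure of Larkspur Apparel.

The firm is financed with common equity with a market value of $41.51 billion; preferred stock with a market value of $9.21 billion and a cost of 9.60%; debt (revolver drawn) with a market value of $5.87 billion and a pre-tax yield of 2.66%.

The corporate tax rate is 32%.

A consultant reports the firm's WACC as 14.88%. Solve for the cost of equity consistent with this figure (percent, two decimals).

17.90%

Total capital V = 41.51 + 9.21 + 5.87 = 56.59.
Equity weight = 41.51/56.59 = 0.7335.
Preferred weight = 9.21/56.59 = 0.1627.
Revolver drawn weight = 5.87/56.59 = 0.1037.
Debt contribution = 0.1037 × 2.66% × (1 − 32%) = 0.1876%.
Preferred contribution = 0.1627 × 9.6% = 1.5624%.
Required equity contribution = 14.88% − 1.7500% = 13.1300%.
Re = 13.1300% / 0.7335 = 17.8999%.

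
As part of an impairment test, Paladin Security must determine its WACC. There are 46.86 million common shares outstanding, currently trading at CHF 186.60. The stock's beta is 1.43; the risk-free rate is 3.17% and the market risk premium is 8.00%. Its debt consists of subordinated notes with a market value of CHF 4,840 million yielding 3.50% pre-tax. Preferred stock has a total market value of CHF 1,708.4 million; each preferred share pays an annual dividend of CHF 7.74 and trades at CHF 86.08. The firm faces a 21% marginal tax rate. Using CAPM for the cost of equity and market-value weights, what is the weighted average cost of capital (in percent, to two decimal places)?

10.23%

Cost of equity via CAPM: Re = 3.17% + 1.43 × 8.0% = 14.6100%.
Cost of preferred: Rp = 7.74 / 86.08 = 8.9916%.
Market value of equity E = 186.6 × 46.86m = 8744.076m.
Total capital V = 8744.076 + 1708.4 + 4840 = 15292.476.
Equity: weight = 8744.076/15292.476 = 0.5718; cost = 14.61%.
Preferred: weight = 1708.4/15292.476 = 0.1117; cost = 8.9916%.
Subordinated notes: weight = 4840/15292.476 = 0.3165; after-tax cost = 3.5% × (1 − 21%) = 2.7650%.
WACC = 0.5718 × 14.6100% + 0.1117 × 8.9916% + 0.3165 × 2.7650% = 10.2335%.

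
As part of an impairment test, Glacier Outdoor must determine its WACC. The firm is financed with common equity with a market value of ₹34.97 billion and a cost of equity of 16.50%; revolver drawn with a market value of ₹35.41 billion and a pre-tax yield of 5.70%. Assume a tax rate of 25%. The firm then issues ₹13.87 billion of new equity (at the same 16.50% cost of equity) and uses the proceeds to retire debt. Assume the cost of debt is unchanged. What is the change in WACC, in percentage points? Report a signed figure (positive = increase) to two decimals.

Current WACC:
Total capital V = 34.97 + 35.41 = 70.38.
Equity: weight = 34.97/70.38 = 0.4969; cost = 16.5%.
Revolver drawn: weight = 35.41/70.38 = 0.5031; after-tax cost = 5.7% × (1 − 25%) = 4.2750%.
WACC = 0.4969 × 16.5000% + 0.5031 × 4.2750% = 10.3493%.
After the change:
Total capital V = 48.84 + 21.54 = 70.38.
Equity: weight = 48.84/70.38 = 0.6939; cost = 16.5%.
Revolver drawn: weight = 21.54/70.38 = 0.3061; after-tax cost = 5.7% × (1 − 25%) = 4.2750%.
WACC = 0.6939 × 16.5000% + 0.3061 × 4.2750% = 12.7585%.
Change in WACC = 12.7585% − 10.3493% = 2.4092 pp.

+2.41 pp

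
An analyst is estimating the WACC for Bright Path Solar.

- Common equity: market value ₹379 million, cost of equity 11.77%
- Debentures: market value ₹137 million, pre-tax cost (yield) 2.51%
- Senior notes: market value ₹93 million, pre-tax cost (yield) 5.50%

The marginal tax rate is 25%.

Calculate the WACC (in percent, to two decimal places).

8.38%

Total capital V = 379 + 137 + 93 = 609.
Equity: weight = 379/609 = 0.6223; cost = 11.77%.
Debentures: weight = 137/609 = 0.2250; after-tax cost = 2.51% × (1 − 25%) = 1.8825%.
Senior notes: weight = 93/609 = 0.1527; after-tax cost = 5.5% × (1 − 25%) = 4.1250%.
WACC = 0.6223 × 11.7700% + 0.2250 × 1.8825% + 0.1527 × 4.1250% = 8.3783%.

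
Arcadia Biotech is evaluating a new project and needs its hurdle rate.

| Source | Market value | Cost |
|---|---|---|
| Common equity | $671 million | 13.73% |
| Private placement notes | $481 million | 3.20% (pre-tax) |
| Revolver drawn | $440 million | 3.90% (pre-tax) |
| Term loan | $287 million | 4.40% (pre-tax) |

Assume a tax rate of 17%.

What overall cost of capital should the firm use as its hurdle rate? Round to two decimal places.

Total capital V = 671 + 481 + 440 + 287 = 1879.
Equity: weight = 671/1879 = 0.3571; cost = 13.73%.
Private placement notes: weight = 481/1879 = 0.2560; after-tax cost = 3.2% × (1 − 17%) = 2.6560%.
Revolver drawn: weight = 440/1879 = 0.2342; after-tax cost = 3.9% × (1 − 17%) = 3.2370%.
Term loan: weight = 287/1879 = 0.1527; after-tax cost = 4.4% × (1 − 17%) = 3.6520%.
WACC = 0.3571 × 13.7300% + 0.2560 × 2.6560% + 0.2342 × 3.2370% + 0.1527 × 3.6520% = 6.8988%.

6.90%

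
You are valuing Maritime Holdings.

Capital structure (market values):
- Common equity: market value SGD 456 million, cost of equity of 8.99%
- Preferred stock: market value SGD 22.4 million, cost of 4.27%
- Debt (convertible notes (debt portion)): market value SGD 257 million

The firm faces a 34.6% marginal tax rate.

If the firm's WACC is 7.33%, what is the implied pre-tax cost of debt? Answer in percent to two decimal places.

Total capital V = 456 + 22.4 + 257 = 735.4.
Equity weight = 456/735.4 = 0.6201.
Preferred weight = 22.4/735.4 = 0.0305.
Convertible notes (debt portion) weight = 257/735.4 = 0.3495.
Equity contribution = 0.6201 × 8.99% = 5.5744%.
Preferred contribution = 0.0305 × 4.27% = 0.1301%.
Remaining for debt = 7.33% − 5.7045% = 1.6255%.
Rd × (1 − 34.6%) × 0.3495 = 1.6255%  ⇒  Rd = 7.1121%.

7.11%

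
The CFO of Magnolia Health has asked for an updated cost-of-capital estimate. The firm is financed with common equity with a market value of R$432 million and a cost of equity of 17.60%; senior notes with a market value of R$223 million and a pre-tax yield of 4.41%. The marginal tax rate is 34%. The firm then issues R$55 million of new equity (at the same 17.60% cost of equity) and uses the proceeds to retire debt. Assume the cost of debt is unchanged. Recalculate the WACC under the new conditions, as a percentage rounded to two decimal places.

After the change:
Total capital V = 487 + 168 = 655.
Equity: weight = 487/655 = 0.7435; cost = 17.6%.
Senior notes: weight = 168/655 = 0.2565; after-tax cost = 4.41% × (1 − 34%) = 2.9106%.
WACC = 0.7435 × 17.6000% + 0.2565 × 2.9106% = 13.8323%.

13.83%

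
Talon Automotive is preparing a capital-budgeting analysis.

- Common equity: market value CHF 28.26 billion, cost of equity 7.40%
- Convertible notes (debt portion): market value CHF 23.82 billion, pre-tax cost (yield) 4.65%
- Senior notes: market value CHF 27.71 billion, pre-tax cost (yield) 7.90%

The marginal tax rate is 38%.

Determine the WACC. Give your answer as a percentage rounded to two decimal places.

5.18%

Total capital V = 28.26 + 23.82 + 27.71 = 79.79.
Equity: weight = 28.26/79.79 = 0.3542; cost = 7.4%.
Convertible notes (debt portion): weight = 23.82/79.79 = 0.2985; after-tax cost = 4.65% × (1 − 38%) = 2.8830%.
Senior notes: weight = 27.71/79.79 = 0.3473; after-tax cost = 7.9% × (1 − 38%) = 4.8980%.
WACC = 0.3542 × 7.4000% + 0.2985 × 2.8830% + 0.3473 × 4.8980% = 5.1826%.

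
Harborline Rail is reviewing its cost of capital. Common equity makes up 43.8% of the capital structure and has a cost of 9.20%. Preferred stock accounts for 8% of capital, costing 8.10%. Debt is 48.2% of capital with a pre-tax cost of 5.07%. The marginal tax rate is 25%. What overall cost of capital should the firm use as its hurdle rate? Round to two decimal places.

After-tax cost of debt = 5.07% × (1 − 25%) = 3.8025%.
WACC = 0.438 × 9.2000% + 0.080 × 8.1000% + 0.482 × 3.8025% = 6.5104%.

6.51%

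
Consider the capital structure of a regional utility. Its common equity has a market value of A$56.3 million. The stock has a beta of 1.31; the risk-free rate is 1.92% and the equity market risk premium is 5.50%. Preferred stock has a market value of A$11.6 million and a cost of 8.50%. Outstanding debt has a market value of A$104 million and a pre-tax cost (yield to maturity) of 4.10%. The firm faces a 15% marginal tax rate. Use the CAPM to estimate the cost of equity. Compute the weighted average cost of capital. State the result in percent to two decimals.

Cost of equity via CAPM: Re = 1.92% + 1.31 × 5.5% = 9.1250%.
Total capital V = 56.3 + 11.6 + 104 = 171.9.
Equity: weight = 56.3/171.9 = 0.3275; cost = 9.125%.
Preferred: weight = 11.6/171.9 = 0.0675; cost = 8.5%.
Debt: weight = 104/171.9 = 0.6050; after-tax cost = 4.1% × (1 − 15%) = 3.4850%.
WACC = 0.3275 × 9.1250% + 0.0675 × 8.5000% + 0.6050 × 3.4850% = 5.6706%.

5.67%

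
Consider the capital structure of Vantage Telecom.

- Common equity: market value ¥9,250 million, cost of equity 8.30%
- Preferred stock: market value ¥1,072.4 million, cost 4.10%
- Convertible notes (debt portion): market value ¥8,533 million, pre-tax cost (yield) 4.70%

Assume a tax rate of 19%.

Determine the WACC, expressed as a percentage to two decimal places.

6.03%

Total capital V = 9250 + 1072.4 + 8533 = 18855.4.
Equity: weight = 9250/18855.4 = 0.4906; cost = 8.3%.
Preferred: weight = 1072.4/18855.4 = 0.0569; cost = 4.1%.
Convertible notes (debt portion): weight = 8533/18855.4 = 0.4525; after-tax cost = 4.7% × (1 − 19%) = 3.8070%.
WACC = 0.4906 × 8.3000% + 0.0569 × 4.1000% + 0.4525 × 3.8070% = 6.0278%.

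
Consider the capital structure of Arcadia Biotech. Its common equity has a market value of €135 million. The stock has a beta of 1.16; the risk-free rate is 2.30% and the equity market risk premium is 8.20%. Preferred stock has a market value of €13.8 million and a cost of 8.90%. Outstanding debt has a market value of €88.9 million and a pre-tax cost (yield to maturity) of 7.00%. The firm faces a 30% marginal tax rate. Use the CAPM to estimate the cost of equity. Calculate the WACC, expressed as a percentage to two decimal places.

9.06%

Cost of equity via CAPM: Re = 2.3% + 1.16 × 8.2% = 11.8120%.
Total capital V = 135 + 13.8 + 88.9 = 237.7.
Equity: weight = 135/237.7 = 0.5679; cost = 11.812%.
Preferred: weight = 13.8/237.7 = 0.0581; cost = 8.9%.
Debt: weight = 88.9/237.7 = 0.3740; after-tax cost = 7% × (1 − 30%) = 4.9000%.
WACC = 0.5679 × 11.8120% + 0.0581 × 8.9000% + 0.3740 × 4.9000% = 9.0578%.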